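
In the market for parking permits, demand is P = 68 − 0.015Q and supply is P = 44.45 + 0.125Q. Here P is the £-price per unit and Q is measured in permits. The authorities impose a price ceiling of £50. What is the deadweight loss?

Competitive equilibrium: 68 − 0.015Q = 44.45 + 0.125Q → Q* = 168.2143, P* = 65.4768.
At the ceiling P = 50, quantity supplied = (50 − 44.45)/0.125 = 44.4.
Willingness to pay at Q' = 44.4: 68 − 0.015·44.4 = 67.334.
ΔQ = 168.2143 − 44.4 = 123.8143; wedge = 67.334 − 50 = 17.334.
DWL = ½ × 123.8143 × 17.334 = £1073.10.

£1073.10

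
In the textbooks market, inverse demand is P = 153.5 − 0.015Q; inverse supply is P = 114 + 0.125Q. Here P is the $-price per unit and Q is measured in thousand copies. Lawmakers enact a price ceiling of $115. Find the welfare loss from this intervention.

Competitive equilibrium: 153.5 − 0.015Q = 114 + 0.125Q → Q* = 282.1429, P* = 149.2679.
At the ceiling P = 115, quantity supplied = (115 − 114)/0.125 = 8.
Willingness to pay at Q' = 8: 153.5 − 0.015·8 = 153.38.
ΔQ = 282.1429 − 8 = 274.1429; wedge = 153.38 − 115 = 38.38.
The triangle = ½ × 274.1429 × 38.38 = $5260.80 thousand.

$5260.80 thousand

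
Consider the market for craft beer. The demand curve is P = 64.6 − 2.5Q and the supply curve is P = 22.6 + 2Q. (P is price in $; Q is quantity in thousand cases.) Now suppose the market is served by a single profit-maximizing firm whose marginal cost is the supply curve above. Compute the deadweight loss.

$25 thousand

Competitive equilibrium: 64.6 − 2.5Q = 22.6 + 2Q → Q* = 9.3333, P* = 41.2667.
Marginal revenue: MR = 64.6 − 5Q. Set MR = MC: 64.6 − 5Q = 22.6 + 2Q → Q_m = 6.
Price P_m = 64.6 − 2.5·6 = 49.6; MC(Q_m) = 22.6 + 2·6 = 34.6.
Competitive Q* = 9.3333, so ΔQ = 3.3333; wedge = 49.6 − 34.6 = 15.
Deadweight loss = ½ × 3.3333 × 15 = $25 thousand.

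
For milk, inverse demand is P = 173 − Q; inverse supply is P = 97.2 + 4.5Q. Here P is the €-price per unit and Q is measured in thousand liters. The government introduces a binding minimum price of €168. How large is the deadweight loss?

€212.08 thousand

Competitive equilibrium: 173 − Q = 97.2 + 4.5Q → Q* = 13.7818, P* = 159.2182.
At the floor P = 168, quantity demanded = (173 − 168)/1 = 5.
Sellers' marginal cost at Q' = 5: 97.2 + 4.5·5 = 119.7.
ΔQ = 13.7818 − 5 = 8.7818; wedge = 168 − 119.7 = 48.3.
Welfare loss = ½ × 8.7818 × 48.3 = €212.08 thousand.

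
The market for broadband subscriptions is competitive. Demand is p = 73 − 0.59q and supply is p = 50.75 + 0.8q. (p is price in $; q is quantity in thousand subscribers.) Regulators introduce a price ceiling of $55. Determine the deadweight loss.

$79.49 thousand

Competitive equilibrium: 73 − 0.59q = 50.75 + 0.8q → q* = 16.0072, p* = 63.5558.
At the ceiling p = 55, quantity supplied = (55 − 50.75)/0.8 = 5.3125.
Willingness to pay at q' = 5.3125: 73 − 0.59·5.3125 = 69.8656.
Δq = 16.0072 − 5.3125 = 10.6947; wedge = 69.8656 − 55 = 14.8656.
DWL = ½ × 10.6947 × 14.8656 = $79.49 thousand.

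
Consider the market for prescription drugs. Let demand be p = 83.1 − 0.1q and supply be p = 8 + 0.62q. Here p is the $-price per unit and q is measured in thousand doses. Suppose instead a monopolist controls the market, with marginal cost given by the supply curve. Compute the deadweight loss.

Competitive equilibrium: 83.1 − 0.1q = 8 + 0.62q → q* = 104.3056, p* = 72.6694.
Marginal revenue: MR = 83.1 − 0.2q. Set MR = MC: 83.1 − 0.2q = 8 + 0.62q → q_m = 91.5854.
Price p_m = 83.1 − 0.1·91.5854 = 73.9415; MC(q_m) = 8 + 0.62·91.5854 = 64.7829.
Competitive q* = 104.3056, so Δq = 12.7202; wedge = 73.9415 − 64.7829 = 9.1586.
Welfare loss = ½ × 12.7202 × 9.1586 = $58.25 thousand.

$58.25 thousand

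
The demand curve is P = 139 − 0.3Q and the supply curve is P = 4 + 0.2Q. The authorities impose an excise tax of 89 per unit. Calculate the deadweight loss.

Competitive equilibrium: 139 − 0.3Q = 4 + 0.2Q → Q* = 270, P* = 58.
With the tax, the buyer price exceeds the seller price by 89: (139 − 0.3Q) − (4 + 0.2Q) = 89 → Q' = 92.
ΔQ = 270 − 92 = 178; the wedge equals the tax, 89.
Welfare loss = ½ × 178 × 89 = 7921.

7921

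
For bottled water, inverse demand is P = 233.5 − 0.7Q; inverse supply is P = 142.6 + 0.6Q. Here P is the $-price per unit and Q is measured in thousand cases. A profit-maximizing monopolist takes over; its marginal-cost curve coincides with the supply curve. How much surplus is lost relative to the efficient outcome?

$389.31 thousand

Competitive equilibrium: 233.5 − 0.7Q = 142.6 + 0.6Q → Q* = 69.9231, P* = 184.5538.
Marginal revenue: MR = 233.5 − 1.4Q. Set MR = MC: 233.5 − 1.4Q = 142.6 + 0.6Q → Q_m = 45.45.
Price P_m = 233.5 − 0.7·45.45 = 201.685; MC(Q_m) = 142.6 + 0.6·45.45 = 169.87.
Competitive Q* = 69.9231, so ΔQ = 24.4731; wedge = 201.685 − 169.87 = 31.815.
DWL = ½ × 24.4731 × 31.815 = $389.31 thousand.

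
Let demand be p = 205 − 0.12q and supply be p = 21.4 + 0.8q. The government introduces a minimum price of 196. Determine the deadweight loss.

Competitive equilibrium: 205 − 0.12q = 21.4 + 0.8q → q* = 199.5652, p* = 181.0522.
At the floor p = 196, quantity demanded = (205 − 196)/0.12 = 75.
Sellers' marginal cost at q' = 75: 21.4 + 0.8·75 = 81.4.
Δq = 199.5652 − 75 = 124.5652; wedge = 196 − 81.4 = 114.6.
Deadweight loss = ½ × 124.5652 × 114.6 = 7137.59.

7137.59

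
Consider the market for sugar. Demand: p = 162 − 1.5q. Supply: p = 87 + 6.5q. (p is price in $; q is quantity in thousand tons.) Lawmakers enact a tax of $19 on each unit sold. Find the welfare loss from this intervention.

$22.56 thousand

Competitive equilibrium: 162 − 1.5q = 87 + 6.5q → q* = 9.375, p* = 147.9375.
With the tax, the buyer price exceeds the seller price by 19: (162 − 1.5q) − (87 + 6.5q) = 19 → q' = 7.
Δq = 9.375 − 7 = 2.375; the wedge equals the tax, 19.
DWL = ½ × 2.375 × 19 = $22.56 thousand.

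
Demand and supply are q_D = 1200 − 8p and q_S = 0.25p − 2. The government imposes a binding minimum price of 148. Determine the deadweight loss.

700.12

In inverse form: demand p = 150 − 0.125q, supply p = 8 + 4q.
Competitive equilibrium: 150 − 0.125q = 8 + 4q → q* = 34.4242, p* = 145.697.
At the floor p = 148, quantity demanded = (150 − 148)/0.125 = 16.
Sellers' marginal cost at q' = 16: 8 + 4·16 = 72.
Δq = 34.4242 − 16 = 18.4242; wedge = 148 − 72 = 76.
Deadweight loss = ½ × 18.4242 × 76 = 700.12.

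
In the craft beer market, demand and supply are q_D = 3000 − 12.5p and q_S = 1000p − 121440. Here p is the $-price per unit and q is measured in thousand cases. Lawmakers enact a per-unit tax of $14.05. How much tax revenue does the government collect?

$18127.97 thousand

In inverse form: demand p = 240 − 0.08q, supply p = 121.44 + 0.001q.
Competitive equilibrium: 240 − 0.08q = 121.44 + 0.001q → q* = 1463.7037, p* = 122.9037.
With the tax, the buyer price exceeds the seller price by 14.05: (240 − 0.08q) − (121.44 + 0.001q) = 14.05 → q' = 1290.2469.
Tax revenue = 14.05 × 1290.2469 = $18127.97 thousand.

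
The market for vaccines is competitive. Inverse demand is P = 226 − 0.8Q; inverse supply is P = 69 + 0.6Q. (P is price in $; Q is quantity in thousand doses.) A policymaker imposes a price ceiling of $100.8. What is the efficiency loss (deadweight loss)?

$2448.51 thousand

Competitive equilibrium: 226 − 0.8Q = 69 + 0.6Q → Q* = 112.14286, P* = 136.28571.
At the ceiling P = 100.8, quantity supplied = (100.8 − 69)/0.6 = 53.
Willingness to pay at Q' = 53: 226 − 0.8·53 = 183.6.
ΔQ = 112.14286 − 53 = 59.14286; wedge = 183.6 − 100.8 = 82.8.
The triangle = ½ × 59.14286 × 82.8 = $2448.51 thousand.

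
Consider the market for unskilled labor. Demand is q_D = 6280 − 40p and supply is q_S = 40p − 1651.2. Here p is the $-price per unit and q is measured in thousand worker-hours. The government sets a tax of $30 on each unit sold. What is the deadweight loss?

In inverse form: demand p = 157 − 0.025q, supply p = 41.28 + 0.025q.
Competitive equilibrium: 157 − 0.025q = 41.28 + 0.025q → q* = 2314.4, p* = 99.14.
With the tax, the buyer price exceeds the seller price by 30: (157 − 0.025q) − (41.28 + 0.025q) = 30 → q' = 1714.4.
Δq = 2314.4 − 1714.4 = 600; the wedge equals the tax, 30.
The triangle = ½ × 600 × 30 = $9000 thousand.

$9000 thousand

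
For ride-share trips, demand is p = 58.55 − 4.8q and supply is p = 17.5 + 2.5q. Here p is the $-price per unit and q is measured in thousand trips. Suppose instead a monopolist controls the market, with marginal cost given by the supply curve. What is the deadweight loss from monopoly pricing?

$18.16 thousand

Competitive equilibrium: 58.55 − 4.8q = 17.5 + 2.5q → q* = 5.6233, p* = 31.5582.
Marginal revenue: MR = 58.55 − 9.6q. Set MR = MC: 58.55 − 9.6q = 17.5 + 2.5q → q_m = 3.3926.
Price p_m = 58.55 − 4.8·3.3926 = 42.2655; MC(q_m) = 17.5 + 2.5·3.3926 = 25.9815.
Competitive q* = 5.6233, so Δq = 2.2307; wedge = 42.2655 − 25.9815 = 16.284.
The triangle = ½ × 2.2307 × 16.284 = $18.16 thousand.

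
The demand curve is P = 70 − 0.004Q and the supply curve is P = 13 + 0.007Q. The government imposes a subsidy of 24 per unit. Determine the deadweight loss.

Competitive equilibrium: 70 − 0.004Q = 13 + 0.007Q → Q* = 5181.8182, P* = 49.2727.
The subsidy lowers effective supply by 24: P = 0.007Q − 11.
New quantity: 70 − 0.004Q = 0.007Q − 11 → Q' = 7363.6364.
Overproduction ΔQ = 7363.6364 − 5181.8182 = 2181.8182; wedge = subsidy = 24.
Welfare loss = ½ × 2181.8182 × 24 = 26181.82.

26181.82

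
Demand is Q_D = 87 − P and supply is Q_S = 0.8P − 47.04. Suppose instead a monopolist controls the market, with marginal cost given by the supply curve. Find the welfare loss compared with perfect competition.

In inverse form: demand P = 87 − Q, supply P = 58.8 + 1.25Q.
Competitive equilibrium: 87 − Q = 58.8 + 1.25Q → Q* = 12.5333, P* = 74.4667.
Marginal revenue: MR = 87 − 2Q. Set MR = MC: 87 − 2Q = 58.8 + 1.25Q → Q_m = 8.6769.
Price P_m = 87 − 1·8.6769 = 78.3231; MC(Q_m) = 58.8 + 1.25·8.6769 = 69.6461.
Competitive Q* = 12.5333, so ΔQ = 3.8564; wedge = 78.3231 − 69.6461 = 8.677.
The triangle = ½ × 3.8564 × 8.677 = 16.73.

16.73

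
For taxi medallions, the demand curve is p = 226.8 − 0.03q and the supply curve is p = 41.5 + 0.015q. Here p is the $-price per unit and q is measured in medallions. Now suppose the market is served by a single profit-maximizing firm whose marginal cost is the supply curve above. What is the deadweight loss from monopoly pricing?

$61041.94

Competitive equilibrium: 226.8 − 0.03q = 41.5 + 0.015q → q* = 4117.7778, p* = 103.2667.
Marginal revenue: MR = 226.8 − 0.06q. Set MR = MC: 226.8 − 0.06q = 41.5 + 0.015q → q_m = 2470.6667.
Price p_m = 226.8 − 0.03·2470.6667 = 152.68; MC(q_m) = 41.5 + 0.015·2470.6667 = 78.56.
Competitive q* = 4117.7778, so Δq = 1647.1111; wedge = 152.68 − 78.56 = 74.12.
Welfare loss = ½ × 1647.1111 × 74.12 = $61041.94.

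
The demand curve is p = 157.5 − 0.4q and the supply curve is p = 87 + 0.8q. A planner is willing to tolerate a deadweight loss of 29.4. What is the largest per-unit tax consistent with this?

8.4

Competitive equilibrium: 157.5 − 0.4q = 87 + 0.8q → q* = 58.75, p* = 134.
A tax t gives Δq = t/1.2 and wedge t, so DWL = t²/2.4.
t²/2.4 = 29.4 → t² = 70.56 → t = 8.4.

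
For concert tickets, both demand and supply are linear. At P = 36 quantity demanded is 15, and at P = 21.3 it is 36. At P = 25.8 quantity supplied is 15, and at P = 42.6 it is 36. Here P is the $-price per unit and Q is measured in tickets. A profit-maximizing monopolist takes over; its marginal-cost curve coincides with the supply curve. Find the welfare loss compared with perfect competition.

$36.08

Demand slope = (21.3 − 36)/(36 − 15) = −0.7, so P = 46.5 − 0.7Q.
Supply slope = (42.6 − 25.8)/(36 − 15) = 0.8, so P = 13.8 + 0.8Q.
Competitive equilibrium: 46.5 − 0.7Q = 13.8 + 0.8Q → Q* = 21.8, P* = 31.24.
Marginal revenue: MR = 46.5 − 1.4Q. Set MR = MC: 46.5 − 1.4Q = 13.8 + 0.8Q → Q_m = 14.86364.
Price P_m = 46.5 − 0.7·14.86364 = 36.09545; MC(Q_m) = 13.8 + 0.8·14.86364 = 25.69091.
Competitive Q* = 21.8, so ΔQ = 6.93636; wedge = 36.09545 − 25.69091 = 10.40454.
The triangle = ½ × 6.93636 × 10.40454 = $36.08.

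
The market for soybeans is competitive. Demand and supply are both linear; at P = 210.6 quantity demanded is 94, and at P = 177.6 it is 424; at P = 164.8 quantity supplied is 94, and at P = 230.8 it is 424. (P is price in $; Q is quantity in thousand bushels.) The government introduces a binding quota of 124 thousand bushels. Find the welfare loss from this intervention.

Demand slope = (177.6 − 210.6)/(424 − 94) = −0.1, so P = 220 − 0.1Q.
Supply slope = (230.8 − 164.8)/(424 − 94) = 0.2, so P = 146 + 0.2Q.
Competitive equilibrium: 220 − 0.1Q = 146 + 0.2Q → Q* = 246.6667, P* = 195.3333.
At Q = 124: demand price = 220 − 0.1·124 = 207.6; supply price = 146 + 0.2·124 = 170.8.
ΔQ = 246.6667 − 124 = 122.6667; wedge = 207.6 − 170.8 = 36.8.
Deadweight loss = ½ × 122.6667 × 36.8 = $2257.07 thousand.

$2257.07 thousand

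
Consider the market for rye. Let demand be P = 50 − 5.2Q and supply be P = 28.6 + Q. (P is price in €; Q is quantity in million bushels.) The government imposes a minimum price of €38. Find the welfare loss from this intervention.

€4.06 million

Competitive equilibrium: 50 − 5.2Q = 28.6 + Q → Q* = 3.4516, P* = 32.0516.
At the floor P = 38, quantity demanded = (50 − 38)/5.2 = 2.3077.
Sellers' marginal cost at Q' = 2.3077: 28.6 + 1·2.3077 = 30.9077.
ΔQ = 3.4516 − 2.3077 = 1.1439; wedge = 38 − 30.9077 = 7.0923.
DWL = ½ × 1.1439 × 7.0923 = €4.06 million.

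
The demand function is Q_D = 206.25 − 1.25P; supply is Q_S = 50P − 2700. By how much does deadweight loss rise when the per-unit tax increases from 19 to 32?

404.27

In inverse form: demand P = 165 − 0.8Q, supply P = 54 + 0.02Q.
Competitive equilibrium: 165 − 0.8Q = 54 + 0.02Q → Q* = 135.3659, P* = 56.7073.
For a per-unit tax t: ΔQ = t/0.82, so DWL = ½·t·(t/0.82) = t²/1.64.
At t = 19: DWL = 220.122. At t = 32: DWL = 624.39.
Increase = 624.39 − 220.122 = 404.27.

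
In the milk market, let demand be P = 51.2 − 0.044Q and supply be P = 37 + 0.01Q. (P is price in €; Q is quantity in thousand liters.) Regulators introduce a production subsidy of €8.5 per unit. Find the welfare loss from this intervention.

€668.98 thousand

Competitive equilibrium: 51.2 − 0.044Q = 37 + 0.01Q → Q* = 262.963, P* = 39.6296.
The subsidy lowers effective supply by 8.5: P = 28.5 + 0.01Q.
New quantity: 51.2 − 0.044Q = 28.5 + 0.01Q → Q' = 420.3704.
Overproduction ΔQ = 420.3704 − 262.963 = 157.4074; wedge = subsidy = 8.5.
The triangle = ½ × 157.4074 × 8.5 = €668.98 thousand.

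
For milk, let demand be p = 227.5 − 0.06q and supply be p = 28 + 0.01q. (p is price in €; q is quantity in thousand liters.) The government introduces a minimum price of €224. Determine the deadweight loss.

Competitive equilibrium: 227.5 − 0.06q = 28 + 0.01q → q* = 2850, p* = 56.5.
At the floor p = 224, quantity demanded = (227.5 − 224)/0.06 = 58.33333.
Sellers' marginal cost at q' = 58.33333: 28 + 0.01·58.33333 = 28.58333.
Δq = 2850 − 58.33333 = 2791.66667; wedge = 224 − 28.58333 = 195.41667.
The triangle = ½ × 2791.66667 × 195.41667 = €272769.10 thousand.

€272769.10 thousand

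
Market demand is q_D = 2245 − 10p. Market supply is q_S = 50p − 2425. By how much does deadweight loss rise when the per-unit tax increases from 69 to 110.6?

In inverse form: demand p = 224.5 − 0.1q, supply p = 48.5 + 0.02q.
Competitive equilibrium: 224.5 − 0.1q = 48.5 + 0.02q → q* = 1466.6667, p* = 77.8333.
For a per-unit tax t: Δq = t/0.12, so DWL = ½·t·(t/0.12) = t²/0.24.
At t = 69: DWL = 19837.5. At t = 110.6: DWL = 50968.167.
Increase = 50968.167 − 19837.5 = 31130.67.

31130.67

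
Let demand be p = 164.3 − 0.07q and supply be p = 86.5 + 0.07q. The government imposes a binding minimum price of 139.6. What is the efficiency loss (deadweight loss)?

Competitive equilibrium: 164.3 − 0.07q = 86.5 + 0.07q → q* = 555.7143, p* = 125.4.
At the floor p = 139.6, quantity demanded = (164.3 − 139.6)/0.07 = 352.8571.
Sellers' marginal cost at q' = 352.8571: 86.5 + 0.07·352.8571 = 111.2.
Δq = 555.7143 − 352.8571 = 202.8572; wedge = 139.6 − 111.2 = 28.4.
Deadweight loss = ½ × 202.8572 × 28.4 = 2880.57.

2880.57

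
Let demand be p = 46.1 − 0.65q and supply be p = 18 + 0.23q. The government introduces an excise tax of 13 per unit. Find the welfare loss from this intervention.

Competitive equilibrium: 46.1 − 0.65q = 18 + 0.23q → q* = 31.9318, p* = 25.3443.
With the tax, the buyer price exceeds the seller price by 13: (46.1 − 0.65q) − (18 + 0.23q) = 13 → q' = 17.1591.
Δq = 31.9318 − 17.1591 = 14.7727; the wedge equals the tax, 13.
The triangle = ½ × 14.7727 × 13 = 96.02.

96.02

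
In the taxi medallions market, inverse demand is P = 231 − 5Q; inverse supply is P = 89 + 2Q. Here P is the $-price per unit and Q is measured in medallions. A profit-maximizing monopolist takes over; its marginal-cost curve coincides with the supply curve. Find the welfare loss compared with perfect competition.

$250.05

Competitive equilibrium: 231 − 5Q = 89 + 2Q → Q* = 20.2857, P* = 129.5714.
Marginal revenue: MR = 231 − 10Q. Set MR = MC: 231 − 10Q = 89 + 2Q → Q_m = 11.8333.
Price P_m = 231 − 5·11.8333 = 171.8335; MC(Q_m) = 89 + 2·11.8333 = 112.6666.
Competitive Q* = 20.2857, so ΔQ = 8.4524; wedge = 171.8335 − 112.6666 = 59.1669.
DWL = ½ × 8.4524 × 59.1669 = $250.05.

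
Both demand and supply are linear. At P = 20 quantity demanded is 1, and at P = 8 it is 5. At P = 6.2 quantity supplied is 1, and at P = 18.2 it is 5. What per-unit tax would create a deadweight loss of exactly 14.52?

Demand slope = (8 − 20)/(5 − 1) = −3, so P = 23 − 3Q.
Supply slope = (18.2 − 6.2)/(5 − 1) = 3, so P = 3.2 + 3Q.
Competitive equilibrium: 23 − 3Q = 3.2 + 3Q → Q* = 3.3, P* = 13.1.
A tax t gives ΔQ = t/6 and wedge t, so DWL = t²/12.
t²/12 = 14.52 → t² = 174.24 → t = 13.2.

13.2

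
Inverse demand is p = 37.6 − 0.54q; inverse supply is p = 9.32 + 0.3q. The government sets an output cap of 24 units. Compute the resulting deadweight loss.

Competitive equilibrium: 37.6 − 0.54q = 9.32 + 0.3q → q* = 33.6667, p* = 19.42.
At q = 24: demand price = 37.6 − 0.54·24 = 24.64; supply price = 9.32 + 0.3·24 = 16.52.
Δq = 33.6667 − 24 = 9.6667; wedge = 24.64 − 16.52 = 8.12.
Deadweight loss = ½ × 9.6667 × 8.12 = 39.25.

39.25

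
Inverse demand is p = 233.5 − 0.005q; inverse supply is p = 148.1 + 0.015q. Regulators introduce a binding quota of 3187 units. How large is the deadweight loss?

11728.89

Competitive equilibrium: 233.5 − 0.005q = 148.1 + 0.015q → q* = 4270, p* = 212.15.
At q = 3187: demand price = 233.5 − 0.005·3187 = 217.565; supply price = 148.1 + 0.015·3187 = 195.905.
Δq = 4270 − 3187 = 1083; wedge = 217.565 − 195.905 = 21.66.
Welfare loss = ½ × 1083 × 21.66 = 11728.89.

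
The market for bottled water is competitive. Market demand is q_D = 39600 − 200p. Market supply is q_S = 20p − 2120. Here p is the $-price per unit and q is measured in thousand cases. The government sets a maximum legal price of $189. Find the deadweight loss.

$4.45 thousand

In inverse form: demand p = 198 − 0.005q, supply p = 106 + 0.05q.
Competitive equilibrium: 198 − 0.005q = 106 + 0.05q → q* = 1672.7273, p* = 189.6364.
At the ceiling p = 189, quantity supplied = (189 − 106)/0.05 = 1660.
Willingness to pay at q' = 1660: 198 − 0.005·1660 = 189.7.
Δq = 1672.7273 − 1660 = 12.7273; wedge = 189.7 − 189 = 0.7.
The triangle = ½ × 12.7273 × 0.7 = $4.45 thousand.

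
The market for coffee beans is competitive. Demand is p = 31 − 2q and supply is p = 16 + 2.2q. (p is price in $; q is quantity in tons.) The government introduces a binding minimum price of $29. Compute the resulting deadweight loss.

Competitive equilibrium: 31 − 2q = 16 + 2.2q → q* = 3.5714, p* = 23.8571.
At the floor p = 29, quantity demanded = (31 − 29)/2 = 1.
Sellers' marginal cost at q' = 1: 16 + 2.2·1 = 18.2.
Δq = 3.5714 − 1 = 2.5714; wedge = 29 − 18.2 = 10.8.
Deadweight loss = ½ × 2.5714 × 10.8 = $13.89.

$13.89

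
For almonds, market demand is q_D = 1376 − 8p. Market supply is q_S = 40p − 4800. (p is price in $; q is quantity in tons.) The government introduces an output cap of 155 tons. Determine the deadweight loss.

In inverse form: demand p = 172 − 0.125q, supply p = 120 + 0.025q.
Competitive equilibrium: 172 − 0.125q = 120 + 0.025q → q* = 346.6667, p* = 128.6667.
At q = 155: demand price = 172 − 0.125·155 = 152.625; supply price = 120 + 0.025·155 = 123.875.
Δq = 346.6667 − 155 = 191.6667; wedge = 152.625 − 123.875 = 28.75.
The triangle = ½ × 191.6667 × 28.75 = $2755.21.

$2755.21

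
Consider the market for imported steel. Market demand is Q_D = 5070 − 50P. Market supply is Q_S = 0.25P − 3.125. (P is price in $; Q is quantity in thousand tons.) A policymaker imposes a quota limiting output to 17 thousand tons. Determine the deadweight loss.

$52.58 thousand

In inverse form: demand P = 101.4 − 0.02Q, supply P = 12.5 + 4Q.
Competitive equilibrium: 101.4 − 0.02Q = 12.5 + 4Q → Q* = 22.1144, P* = 100.9577.
At Q = 17: demand price = 101.4 − 0.02·17 = 101.06; supply price = 12.5 + 4·17 = 80.5.
ΔQ = 22.1144 − 17 = 5.1144; wedge = 101.06 − 80.5 = 20.56.
Welfare loss = ½ × 5.1144 × 20.56 = $52.58 thousand.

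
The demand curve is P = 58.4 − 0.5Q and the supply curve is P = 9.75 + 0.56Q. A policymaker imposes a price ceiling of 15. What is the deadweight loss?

Competitive equilibrium: 58.4 − 0.5Q = 9.75 + 0.56Q → Q* = 45.8962, P* = 35.4519.
At the ceiling P = 15, quantity supplied = (15 − 9.75)/0.56 = 9.375.
Willingness to pay at Q' = 9.375: 58.4 − 0.5·9.375 = 53.7125.
ΔQ = 45.8962 − 9.375 = 36.5212; wedge = 53.7125 − 15 = 38.7125.
Deadweight loss = ½ × 36.5212 × 38.7125 = 706.91.

706.91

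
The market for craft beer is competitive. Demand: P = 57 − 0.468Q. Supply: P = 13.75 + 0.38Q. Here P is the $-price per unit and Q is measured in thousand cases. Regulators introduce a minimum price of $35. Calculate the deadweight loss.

Competitive equilibrium: 57 − 0.468Q = 13.75 + 0.38Q → Q* = 51.0024, P* = 33.1309.
At the floor P = 35, quantity demanded = (57 − 35)/0.468 = 47.0085.
Sellers' marginal cost at Q' = 47.0085: 13.75 + 0.38·47.0085 = 31.6132.
ΔQ = 51.0024 − 47.0085 = 3.9939; wedge = 35 − 31.6132 = 3.3868.
The triangle = ½ × 3.9939 × 3.3868 = $6.76 thousand.

$6.76 thousand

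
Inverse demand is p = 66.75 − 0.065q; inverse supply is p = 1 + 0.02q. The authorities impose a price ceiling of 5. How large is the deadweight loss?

13979.78

Competitive equilibrium: 66.75 − 0.065q = 1 + 0.02q → q* = 773.5294, p* = 16.4706.
At the ceiling p = 5, quantity supplied = (5 − 1)/0.02 = 200.
Willingness to pay at q' = 200: 66.75 − 0.065·200 = 53.75.
Δq = 773.5294 − 200 = 573.5294; wedge = 53.75 − 5 = 48.75.
The triangle = ½ × 573.5294 × 48.75 = 13979.78.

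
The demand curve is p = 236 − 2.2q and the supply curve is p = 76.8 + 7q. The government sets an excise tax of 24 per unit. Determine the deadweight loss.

Competitive equilibrium: 236 − 2.2q = 76.8 + 7q → q* = 17.3043, p* = 197.9304.
With the tax, the buyer price exceeds the seller price by 24: (236 − 2.2q) − (76.8 + 7q) = 24 → q' = 14.6957.
Δq = 17.3043 − 14.6957 = 2.6086; the wedge equals the tax, 24.
Welfare loss = ½ × 2.6086 × 24 = 31.30.

31.30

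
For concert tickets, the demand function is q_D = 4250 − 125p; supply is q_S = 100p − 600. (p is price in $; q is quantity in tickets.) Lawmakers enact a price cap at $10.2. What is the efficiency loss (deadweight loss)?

In inverse form: demand p = 34 − 0.008q, supply p = 6 + 0.01q.
Competitive equilibrium: 34 − 0.008q = 6 + 0.01q → q* = 1555.5556, p* = 21.5556.
At the ceiling p = 10.2, quantity supplied = (10.2 − 6)/0.01 = 420.
Willingness to pay at q' = 420: 34 − 0.008·420 = 30.64.
Δq = 1555.5556 − 420 = 1135.5556; wedge = 30.64 − 10.2 = 20.44.
Deadweight loss = ½ × 1135.5556 × 20.44 = $11605.38.

$11605.38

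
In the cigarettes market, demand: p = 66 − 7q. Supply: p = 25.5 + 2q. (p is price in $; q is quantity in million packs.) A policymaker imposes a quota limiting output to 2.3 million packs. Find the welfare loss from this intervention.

$21.78 million

Competitive equilibrium: 66 − 7q = 25.5 + 2q → q* = 4.5, p* = 34.5.
At q = 2.3: demand price = 66 − 7·2.3 = 49.9; supply price = 25.5 + 2·2.3 = 30.1.
Δq = 4.5 − 2.3 = 2.2; wedge = 49.9 − 30.1 = 19.8.
The triangle = ½ × 2.2 × 19.8 = $21.78 million.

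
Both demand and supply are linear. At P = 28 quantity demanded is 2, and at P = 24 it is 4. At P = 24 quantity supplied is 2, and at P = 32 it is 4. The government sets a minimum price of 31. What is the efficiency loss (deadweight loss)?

14.08

Demand slope = (24 − 28)/(4 − 2) = −2, so P = 32 − 2Q.
Supply slope = (32 − 24)/(4 − 2) = 4, so P = 16 + 4Q.
Competitive equilibrium: 32 − 2Q = 16 + 4Q → Q* = 2.6667, P* = 26.6667.
At the floor P = 31, quantity demanded = (32 − 31)/2 = 0.5.
Sellers' marginal cost at Q' = 0.5: 16 + 4·0.5 = 18.
ΔQ = 2.6667 − 0.5 = 2.1667; wedge = 31 − 18 = 13.
Welfare loss = ½ × 2.1667 × 13 = 14.08.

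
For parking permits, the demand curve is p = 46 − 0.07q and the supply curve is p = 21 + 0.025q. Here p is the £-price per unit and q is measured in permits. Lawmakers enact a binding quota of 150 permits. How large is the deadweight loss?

Competitive equilibrium: 46 − 0.07q = 21 + 0.025q → q* = 263.1579, p* = 27.5789.
At q = 150: demand price = 46 − 0.07·150 = 35.5; supply price = 21 + 0.025·150 = 24.75.
Δq = 263.1579 − 150 = 113.1579; wedge = 35.5 − 24.75 = 10.75.
The triangle = ½ × 113.1579 × 10.75 = £608.22.

£608.22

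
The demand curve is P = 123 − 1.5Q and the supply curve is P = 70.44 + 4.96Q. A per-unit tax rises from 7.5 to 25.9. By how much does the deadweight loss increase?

Competitive equilibrium: 123 − 1.5Q = 70.44 + 4.96Q → Q* = 8.1362, P* = 110.7957.
For a per-unit tax t: ΔQ = t/6.46, so DWL = ½·t·(t/6.46) = t²/12.92.
At t = 7.5: DWL = 4.354. At t = 25.9: DWL = 51.92.
Increase = 51.92 − 4.354 = 47.57.

47.57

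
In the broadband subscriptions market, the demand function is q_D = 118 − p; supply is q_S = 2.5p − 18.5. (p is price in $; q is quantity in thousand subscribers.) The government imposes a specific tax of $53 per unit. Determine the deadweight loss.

$1003.21 thousand

In inverse form: demand p = 118 − q, supply p = 7.4 + 0.4q.
Competitive equilibrium: 118 − q = 7.4 + 0.4q → q* = 79, p* = 39.
With the tax, the buyer price exceeds the seller price by 53: (118 − q) − (7.4 + 0.4q) = 53 → q' = 41.1429.
Δq = 79 − 41.1429 = 37.8571; the wedge equals the tax, 53.
Welfare loss = ½ × 37.8571 × 53 = $1003.21 thousand.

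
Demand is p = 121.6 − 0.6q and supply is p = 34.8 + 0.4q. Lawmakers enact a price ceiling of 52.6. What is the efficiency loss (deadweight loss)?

894.645

Competitive equilibrium: 121.6 − 0.6q = 34.8 + 0.4q → q* = 86.8, p* = 69.52.
At the ceiling p = 52.6, quantity supplied = (52.6 − 34.8)/0.4 = 44.5.
Willingness to pay at q' = 44.5: 121.6 − 0.6·44.5 = 94.9.
Δq = 86.8 − 44.5 = 42.3; wedge = 94.9 − 52.6 = 42.3.
DWL = ½ × 42.3 × 42.3 = 894.645.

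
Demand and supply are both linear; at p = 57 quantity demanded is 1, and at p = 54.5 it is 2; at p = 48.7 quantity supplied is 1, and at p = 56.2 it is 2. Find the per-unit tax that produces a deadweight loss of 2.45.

7

Demand slope = (54.5 − 57)/(2 − 1) = −2.5, so p = 59.5 − 2.5q.
Supply slope = (56.2 − 48.7)/(2 − 1) = 7.5, so p = 41.2 + 7.5q.
Competitive equilibrium: 59.5 − 2.5q = 41.2 + 7.5q → q* = 1.83, p* = 54.925.
A tax t gives Δq = t/10 and wedge t, so DWL = t²/20.
t²/20 = 2.45 → t² = 49 → t = 7.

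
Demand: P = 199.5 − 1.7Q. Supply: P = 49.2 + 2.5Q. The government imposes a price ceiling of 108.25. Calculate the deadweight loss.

Competitive equilibrium: 199.5 − 1.7Q = 49.2 + 2.5Q → Q* = 35.7857, P* = 138.6643.
At the ceiling P = 108.25, quantity supplied = (108.25 − 49.2)/2.5 = 23.62.
Willingness to pay at Q' = 23.62: 199.5 − 1.7·23.62 = 159.346.
ΔQ = 35.7857 − 23.62 = 12.1657; wedge = 159.346 − 108.25 = 51.096.
Deadweight loss = ½ × 12.1657 × 51.096 = 310.81.

310.81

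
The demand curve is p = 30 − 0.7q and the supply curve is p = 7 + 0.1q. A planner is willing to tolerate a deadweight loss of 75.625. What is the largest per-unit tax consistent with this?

Competitive equilibrium: 30 − 0.7q = 7 + 0.1q → q* = 28.75, p* = 9.875.
A tax t gives Δq = t/0.8 and wedge t, so DWL = t²/1.6.
t²/1.6 = 75.625 → t² = 121 → t = 11.

11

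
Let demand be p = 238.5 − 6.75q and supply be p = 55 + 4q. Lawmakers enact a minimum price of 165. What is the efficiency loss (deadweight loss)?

Competitive equilibrium: 238.5 − 6.75q = 55 + 4q → q* = 17.0698, p* = 123.2791.
At the floor p = 165, quantity demanded = (238.5 − 165)/6.75 = 10.8889.
Sellers' marginal cost at q' = 10.8889: 55 + 4·10.8889 = 98.5556.
Δq = 17.0698 − 10.8889 = 6.1809; wedge = 165 − 98.5556 = 66.4444.
The triangle = ½ × 6.1809 × 66.4444 = 205.34.

205.34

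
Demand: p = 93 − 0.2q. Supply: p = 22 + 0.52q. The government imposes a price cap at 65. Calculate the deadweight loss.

Competitive equilibrium: 93 − 0.2q = 22 + 0.52q → q* = 98.6111, p* = 73.2778.
At the ceiling p = 65, quantity supplied = (65 − 22)/0.52 = 82.6923.
Willingness to pay at q' = 82.6923: 93 − 0.2·82.6923 = 76.4615.
Δq = 98.6111 − 82.6923 = 15.9188; wedge = 76.4615 − 65 = 11.4615.
Welfare loss = ½ × 15.9188 × 11.4615 = 91.23.

91.23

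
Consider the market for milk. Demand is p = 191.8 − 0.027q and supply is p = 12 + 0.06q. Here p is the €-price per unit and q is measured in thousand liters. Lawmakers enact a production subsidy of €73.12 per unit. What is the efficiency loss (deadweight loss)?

€30727.21 thousand

Competitive equilibrium: 191.8 − 0.027q = 12 + 0.06q → q* = 2066.6667, p* = 136.
The subsidy lowers effective supply by 73.12: p = 0.06q − 61.12.
New quantity: 191.8 − 0.027q = 0.06q − 61.12 → q' = 2907.1264.
Overproduction Δq = 2907.1264 − 2066.6667 = 840.4597; wedge = subsidy = 73.12.
Deadweight loss = ½ × 840.4597 × 73.12 = €30727.21 thousand.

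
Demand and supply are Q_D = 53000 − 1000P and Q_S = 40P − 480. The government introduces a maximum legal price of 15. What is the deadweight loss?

27594.12

In inverse form: demand P = 53 − 0.001Q, supply P = 12 + 0.025Q.
Competitive equilibrium: 53 − 0.001Q = 12 + 0.025Q → Q* = 1576.9231, P* = 51.4231.
At the ceiling P = 15, quantity supplied = (15 − 12)/0.025 = 120.
Willingness to pay at Q' = 120: 53 − 0.001·120 = 52.88.
ΔQ = 1576.9231 − 120 = 1456.9231; wedge = 52.88 − 15 = 37.88.
Deadweight loss = ½ × 1456.9231 × 37.88 = 27594.12.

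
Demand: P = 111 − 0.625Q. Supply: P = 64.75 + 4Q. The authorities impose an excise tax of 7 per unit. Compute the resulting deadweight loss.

Competitive equilibrium: 111 − 0.625Q = 64.75 + 4Q → Q* = 10, P* = 104.75.
With the tax, the buyer price exceeds the seller price by 7: (111 − 0.625Q) − (64.75 + 4Q) = 7 → Q' = 8.4865.
ΔQ = 10 − 8.4865 = 1.5135; the wedge equals the tax, 7.
DWL = ½ × 1.5135 × 7 = 5.30.

5.30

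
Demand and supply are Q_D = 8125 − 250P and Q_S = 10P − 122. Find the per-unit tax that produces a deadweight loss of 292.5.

In inverse form: demand P = 32.5 − 0.004Q, supply P = 12.2 + 0.1Q.
Competitive equilibrium: 32.5 − 0.004Q = 12.2 + 0.1Q → Q* = 195.1923, P* = 31.7192.
A tax t gives ΔQ = t/0.104 and wedge t, so DWL = t²/0.208.
t²/0.208 = 292.5 → t² = 60.84 → t = 7.8.

7.8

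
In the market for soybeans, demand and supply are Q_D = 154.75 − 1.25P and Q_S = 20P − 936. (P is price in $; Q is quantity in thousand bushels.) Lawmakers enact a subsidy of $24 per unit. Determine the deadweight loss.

$338.82 thousand

In inverse form: demand P = 123.8 − 0.8Q, supply P = 46.8 + 0.05Q.
Competitive equilibrium: 123.8 − 0.8Q = 46.8 + 0.05Q → Q* = 90.5882, P* = 51.3294.
The subsidy lowers effective supply by 24: P = 22.8 + 0.05Q.
New quantity: 123.8 − 0.8Q = 22.8 + 0.05Q → Q' = 118.8235.
Overproduction ΔQ = 118.8235 − 90.5882 = 28.2353; wedge = subsidy = 24.
The triangle = ½ × 28.2353 × 24 = $338.82 thousand.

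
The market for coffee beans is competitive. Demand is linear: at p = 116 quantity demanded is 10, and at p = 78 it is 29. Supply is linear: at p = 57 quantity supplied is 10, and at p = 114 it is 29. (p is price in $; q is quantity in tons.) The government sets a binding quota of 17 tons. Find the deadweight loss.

Demand slope = (78 − 116)/(29 − 10) = −2, so p = 136 − 2q.
Supply slope = (114 − 57)/(29 − 10) = 3, so p = 27 + 3q.
Competitive equilibrium: 136 − 2q = 27 + 3q → q* = 21.8, p* = 92.4.
At q = 17: demand price = 136 − 2·17 = 102; supply price = 27 + 3·17 = 78.
Δq = 21.8 − 17 = 4.8; wedge = 102 − 78 = 24.
DWL = ½ × 4.8 × 24 = $57.60.

$57.60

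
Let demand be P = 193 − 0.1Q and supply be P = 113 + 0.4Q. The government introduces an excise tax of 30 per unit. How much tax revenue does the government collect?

3000

Competitive equilibrium: 193 − 0.1Q = 113 + 0.4Q → Q* = 160, P* = 177.
With the tax, the buyer price exceeds the seller price by 30: (193 − 0.1Q) − (113 + 0.4Q) = 30 → Q' = 100.
Tax revenue = 30 × 100 = 3000.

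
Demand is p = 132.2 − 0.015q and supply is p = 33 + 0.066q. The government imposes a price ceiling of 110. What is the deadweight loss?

Competitive equilibrium: 132.2 − 0.015q = 33 + 0.066q → q* = 1224.6914, p* = 113.8296.
At the ceiling p = 110, quantity supplied = (110 − 33)/0.066 = 1166.6667.
Willingness to pay at q' = 1166.6667: 132.2 − 0.015·1166.6667 = 114.7.
Δq = 1224.6914 − 1166.6667 = 58.0247; wedge = 114.7 − 110 = 4.7.
Welfare loss = ½ × 58.0247 × 4.7 = 136.36.

136.36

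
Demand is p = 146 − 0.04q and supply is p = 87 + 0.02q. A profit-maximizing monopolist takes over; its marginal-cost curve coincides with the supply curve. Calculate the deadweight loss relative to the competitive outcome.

Competitive equilibrium: 146 − 0.04q = 87 + 0.02q → q* = 983.3333, p* = 106.6667.
Marginal revenue: MR = 146 − 0.08q. Set MR = MC: 146 − 0.08q = 87 + 0.02q → q_m = 590.
Price p_m = 146 − 0.04·590 = 122.4; MC(q_m) = 87 + 0.02·590 = 98.8.
Competitive q* = 983.3333, so Δq = 393.3333; wedge = 122.4 − 98.8 = 23.6.
DWL = ½ × 393.3333 × 23.6 = 4641.33.

4641.33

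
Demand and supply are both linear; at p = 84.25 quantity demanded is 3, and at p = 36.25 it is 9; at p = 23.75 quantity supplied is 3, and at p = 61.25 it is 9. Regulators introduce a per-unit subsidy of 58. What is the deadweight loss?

Demand slope = (36.25 − 84.25)/(9 − 3) = −8, so p = 108.25 − 8q.
Supply slope = (61.25 − 23.75)/(9 − 3) = 6.25, so p = 5 + 6.25q.
Competitive equilibrium: 108.25 − 8q = 5 + 6.25q → q* = 7.2456, p* = 50.2851.
The subsidy lowers effective supply by 58: p = 6.25q − 53.
New quantity: 108.25 − 8q = 6.25q − 53 → q' = 11.3158.
Overproduction Δq = 11.3158 − 7.2456 = 4.0702; wedge = subsidy = 58.
Deadweight loss = ½ × 4.0702 × 58 = 118.04.

118.04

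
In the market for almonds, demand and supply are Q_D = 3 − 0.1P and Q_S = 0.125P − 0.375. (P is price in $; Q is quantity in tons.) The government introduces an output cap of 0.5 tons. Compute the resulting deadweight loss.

In inverse form: demand P = 30 − 10Q, supply P = 3 + 8Q.
Competitive equilibrium: 30 − 10Q = 3 + 8Q → Q* = 1.5, P* = 15.
At Q = 0.5: demand price = 30 − 10·0.5 = 25; supply price = 3 + 8·0.5 = 7.
ΔQ = 1.5 − 0.5 = 1; wedge = 25 − 7 = 18.
Welfare loss = ½ × 1 × 18 = $9.

$9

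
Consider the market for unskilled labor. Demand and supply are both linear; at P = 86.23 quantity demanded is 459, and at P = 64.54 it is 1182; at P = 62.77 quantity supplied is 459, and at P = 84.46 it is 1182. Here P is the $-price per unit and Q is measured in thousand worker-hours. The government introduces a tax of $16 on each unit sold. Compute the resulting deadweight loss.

Demand slope = (64.54 − 86.23)/(1182 − 459) = −0.03, so P = 100 − 0.03Q.
Supply slope = (84.46 − 62.77)/(1182 − 459) = 0.03, so P = 49 + 0.03Q.
Competitive equilibrium: 100 − 0.03Q = 49 + 0.03Q → Q* = 850, P* = 74.5.
With the tax, the buyer price exceeds the seller price by 16: (100 − 0.03Q) − (49 + 0.03Q) = 16 → Q' = 583.3333.
ΔQ = 850 − 583.3333 = 266.6667; the wedge equals the tax, 16.
DWL = ½ × 266.6667 × 16 = $2133.33 thousand.

$2133.33 thousand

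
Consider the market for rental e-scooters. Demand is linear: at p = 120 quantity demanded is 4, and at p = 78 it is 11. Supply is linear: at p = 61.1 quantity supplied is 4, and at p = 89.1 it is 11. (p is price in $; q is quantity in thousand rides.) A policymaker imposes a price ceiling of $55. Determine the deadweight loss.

$274.91 thousand

Demand slope = (78 − 120)/(11 − 4) = −6, so p = 144 − 6q.
Supply slope = (89.1 − 61.1)/(11 − 4) = 4, so p = 45.1 + 4q.
Competitive equilibrium: 144 − 6q = 45.1 + 4q → q* = 9.89, p* = 84.66.
At the ceiling p = 55, quantity supplied = (55 − 45.1)/4 = 2.475.
Willingness to pay at q' = 2.475: 144 − 6·2.475 = 129.15.
Δq = 9.89 − 2.475 = 7.415; wedge = 129.15 − 55 = 74.15.
Welfare loss = ½ × 7.415 × 74.15 = $274.91 thousand.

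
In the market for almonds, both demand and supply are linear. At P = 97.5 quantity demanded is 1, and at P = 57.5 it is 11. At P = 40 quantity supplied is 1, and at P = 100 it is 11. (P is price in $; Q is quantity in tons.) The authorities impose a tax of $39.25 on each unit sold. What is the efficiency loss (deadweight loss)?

$77.03

Demand slope = (57.5 − 97.5)/(11 − 1) = −4, so P = 101.5 − 4Q.
Supply slope = (100 − 40)/(11 − 1) = 6, so P = 34 + 6Q.
Competitive equilibrium: 101.5 − 4Q = 34 + 6Q → Q* = 6.75, P* = 74.5.
With the tax, the buyer price exceeds the seller price by 39.25: (101.5 − 4Q) − (34 + 6Q) = 39.25 → Q' = 2.825.
ΔQ = 6.75 − 2.825 = 3.925; the wedge equals the tax, 39.25.
Deadweight loss = ½ × 3.925 × 39.25 = $77.03.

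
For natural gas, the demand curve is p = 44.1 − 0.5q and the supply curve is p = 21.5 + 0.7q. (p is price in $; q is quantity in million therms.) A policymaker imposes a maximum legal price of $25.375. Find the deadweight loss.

$106.10 million

Competitive equilibrium: 44.1 − 0.5q = 21.5 + 0.7q → q* = 18.8333, p* = 34.6833.
At the ceiling p = 25.375, quantity supplied = (25.375 − 21.5)/0.7 = 5.5357.
Willingness to pay at q' = 5.5357: 44.1 − 0.5·5.5357 = 41.3322.
Δq = 18.8333 − 5.5357 = 13.2976; wedge = 41.3322 − 25.375 = 15.9572.
The triangle = ½ × 13.2976 × 15.9572 = $106.10 million.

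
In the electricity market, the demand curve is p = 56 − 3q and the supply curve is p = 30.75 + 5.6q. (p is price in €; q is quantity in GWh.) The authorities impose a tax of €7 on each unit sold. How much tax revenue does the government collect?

Competitive equilibrium: 56 − 3q = 30.75 + 5.6q → q* = 2.936, p* = 47.1919.
With the tax, the buyer price exceeds the seller price by 7: (56 − 3q) − (30.75 + 5.6q) = 7 → q' = 2.1221.
Tax revenue = 7 × 2.1221 = €14.85.

€14.85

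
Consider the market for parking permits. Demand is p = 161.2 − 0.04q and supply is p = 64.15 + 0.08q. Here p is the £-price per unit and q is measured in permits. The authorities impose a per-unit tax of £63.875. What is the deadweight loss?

£17000.07

Competitive equilibrium: 161.2 − 0.04q = 64.15 + 0.08q → q* = 808.75, p* = 128.85.
With the tax, the buyer price exceeds the seller price by 63.875: (161.2 − 0.04q) − (64.15 + 0.08q) = 63.875 → q' = 276.4583.
Δq = 808.75 − 276.4583 = 532.2917; the wedge equals the tax, 63.875.
Welfare loss = ½ × 532.2917 × 63.875 = £17000.07.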